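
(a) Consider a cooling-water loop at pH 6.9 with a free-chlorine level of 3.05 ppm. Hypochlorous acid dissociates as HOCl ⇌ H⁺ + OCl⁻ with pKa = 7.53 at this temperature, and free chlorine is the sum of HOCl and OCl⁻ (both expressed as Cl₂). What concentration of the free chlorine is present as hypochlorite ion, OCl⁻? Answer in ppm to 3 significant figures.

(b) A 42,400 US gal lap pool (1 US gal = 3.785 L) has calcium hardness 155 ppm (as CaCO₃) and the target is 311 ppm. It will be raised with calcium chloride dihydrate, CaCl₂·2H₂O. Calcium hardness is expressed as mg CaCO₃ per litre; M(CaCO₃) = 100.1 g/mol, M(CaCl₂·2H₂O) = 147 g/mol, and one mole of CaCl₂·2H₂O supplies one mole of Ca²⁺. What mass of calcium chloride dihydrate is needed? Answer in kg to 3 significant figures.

(a) [OCl⁻]/[HOCl] = 10^(pH − pKa) = 10^(6.9 − 7.53) = 10^-0.63 = 0.2344.
(a) Fraction as HOCl = 1 / (1 + 0.2344) = 0.8101.
(a) OCl⁻ = (1 − 0.8101) × 3.05 ppm = 0.5792 ppm.

(b) Volume: 42,400 US gal × 3.785 L/gal = 160,484 L.
(b) Hardness to add: (311 − 155) = 156 mg/L as CaCO₃ × 160,484 L = 25,040 g as CaCO₃.
(b) Moles of Ca²⁺ (1 mol Ca²⁺ ≡ 1 mol CaCO₃): 25,040 / 100.1 g/mol = 250.1 mol.
(b) Mass of CaCl₂·2H₂O: 250.1 × 147 = 36,770 g.

(a) 0.579 ppm; (b) 36.8 kg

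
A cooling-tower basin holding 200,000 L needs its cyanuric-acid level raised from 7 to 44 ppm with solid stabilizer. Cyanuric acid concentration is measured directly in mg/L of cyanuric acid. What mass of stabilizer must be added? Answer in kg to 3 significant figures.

7.40 kg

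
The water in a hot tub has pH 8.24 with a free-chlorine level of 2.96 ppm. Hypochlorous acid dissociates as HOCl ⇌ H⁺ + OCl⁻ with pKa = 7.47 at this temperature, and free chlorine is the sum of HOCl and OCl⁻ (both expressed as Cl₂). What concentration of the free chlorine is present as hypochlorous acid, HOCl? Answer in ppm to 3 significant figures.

[OCl⁻]/[HOCl] = 10^(pH − pKa) = 10^(8.24 − 7.47) = 10^0.77 = 5.888.
Fraction as HOCl = 1 / (1 + 5.888) = 0.1452.
HOCl = 0.1452 × 2.96 ppm = 0.4297 ppm.

0.430 ppm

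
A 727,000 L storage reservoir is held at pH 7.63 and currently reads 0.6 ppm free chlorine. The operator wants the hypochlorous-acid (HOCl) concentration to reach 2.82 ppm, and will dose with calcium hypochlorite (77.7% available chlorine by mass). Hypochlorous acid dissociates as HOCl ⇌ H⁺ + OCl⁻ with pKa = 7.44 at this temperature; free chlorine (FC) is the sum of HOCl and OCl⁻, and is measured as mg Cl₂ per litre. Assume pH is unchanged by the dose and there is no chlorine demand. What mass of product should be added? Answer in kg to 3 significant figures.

6.16 kg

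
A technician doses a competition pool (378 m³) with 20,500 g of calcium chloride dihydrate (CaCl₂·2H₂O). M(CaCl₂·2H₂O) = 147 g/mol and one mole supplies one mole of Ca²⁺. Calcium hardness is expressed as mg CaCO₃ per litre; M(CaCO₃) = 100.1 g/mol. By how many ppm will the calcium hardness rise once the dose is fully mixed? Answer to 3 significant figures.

36.9 ppm

Volume: 378 m³ = 378,000 L.
Moles of Ca²⁺: 20,500 g ÷ 147 g/mol = 139.5 mol.
As CaCO₃: 139.5 mol × 100.1 g/mol = 13,960 g.
Rise: 13,960 g / 378,000 L × 1000 = 36.93 mg/L.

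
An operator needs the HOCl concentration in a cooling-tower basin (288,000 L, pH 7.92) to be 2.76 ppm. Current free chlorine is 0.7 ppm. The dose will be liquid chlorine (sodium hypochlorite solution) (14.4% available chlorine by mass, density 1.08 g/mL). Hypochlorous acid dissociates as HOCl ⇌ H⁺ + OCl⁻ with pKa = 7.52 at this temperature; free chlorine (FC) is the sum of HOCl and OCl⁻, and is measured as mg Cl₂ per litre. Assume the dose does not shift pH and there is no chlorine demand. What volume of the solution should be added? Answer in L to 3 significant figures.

[OCl⁻]/[HOCl] = 10^(pH − pKa) = 10^(7.92 − 7.52) = 2.512; fraction as HOCl = 1/(1 + 2.512) = 0.2847.
Free chlorine required for 2.76 ppm HOCl: 2.76 / 0.2847 = 9.693 ppm.
FC to add: 9.693 − 0.7 = 8.993 mg/L as Cl₂.
Cl₂ equivalent: 8.993 mg/L × 288,000 L = 2590 g.
Product at 14.4% available Cl: 2590 / 0.144 = 17,990 g.
Volume: 17,990 g ÷ 1.08 g/mL = 16,650 mL.

16.7 L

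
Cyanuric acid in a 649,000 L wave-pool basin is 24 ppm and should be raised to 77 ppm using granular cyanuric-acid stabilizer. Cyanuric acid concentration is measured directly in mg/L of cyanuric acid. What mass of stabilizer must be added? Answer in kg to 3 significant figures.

34.4 kg

CYA to add: (77 − 24) = 53 mg/L × 649,000 L = 34,400 g cyanuric acid.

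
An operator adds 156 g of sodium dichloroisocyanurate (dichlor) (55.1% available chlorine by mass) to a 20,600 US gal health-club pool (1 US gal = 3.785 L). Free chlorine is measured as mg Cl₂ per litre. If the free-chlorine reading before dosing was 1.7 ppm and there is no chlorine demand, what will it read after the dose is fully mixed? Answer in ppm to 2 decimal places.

2.80 ppm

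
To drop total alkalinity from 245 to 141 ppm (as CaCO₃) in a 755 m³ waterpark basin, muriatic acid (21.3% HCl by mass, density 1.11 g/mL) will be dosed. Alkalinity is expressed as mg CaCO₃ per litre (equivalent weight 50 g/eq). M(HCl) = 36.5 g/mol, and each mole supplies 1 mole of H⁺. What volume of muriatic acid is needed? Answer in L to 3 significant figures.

242 L

Volume: 755 m³ = 755,000 L.
Alkalinity to neutralize: (245 − 141) = 104 mg/L as CaCO₃ × 755,000 L = 78,520 g as CaCO₃.
Equivalents of H⁺ required: 78,520 ÷ 50 g/eq = 1570 eq = 1570 mol HCl.
Mass of HCl: 1570 × 36.5 = 57,320 g.
Mass of 21.3% solution: 57,320 / 0.213 = 269,100 g.
Volume: 269,100 g ÷ 1.11 g/mL = 242,400 mL.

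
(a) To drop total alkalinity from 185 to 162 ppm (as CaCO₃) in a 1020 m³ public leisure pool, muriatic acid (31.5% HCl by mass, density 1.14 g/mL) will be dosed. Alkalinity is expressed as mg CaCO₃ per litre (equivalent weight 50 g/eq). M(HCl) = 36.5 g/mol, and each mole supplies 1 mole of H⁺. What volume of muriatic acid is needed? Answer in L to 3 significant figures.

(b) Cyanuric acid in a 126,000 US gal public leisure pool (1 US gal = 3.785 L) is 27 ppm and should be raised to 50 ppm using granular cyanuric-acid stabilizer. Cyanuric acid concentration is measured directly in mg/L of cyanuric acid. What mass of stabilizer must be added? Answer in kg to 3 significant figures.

(a) Volume: 1020 m³ = 1,020,000 L.
(a) Alkalinity to neutralize: (185 − 162) = 23 mg/L as CaCO₃ × 1,020,000 L = 23,460 g as CaCO₃.
(a) Equivalents of H⁺ required: 23,460 ÷ 50 g/eq = 469.2 eq = 469.2 mol HCl.
(a) Mass of HCl: 469.2 × 36.5 = 17,130 g.
(a) Mass of 31.5% solution: 17,130 / 0.315 = 54,370 g.
(a) Volume: 54,370 g ÷ 1.14 g/mL = 47,690 mL.

(b) Volume: 126,000 US gal × 3.785 L/gal = 476,910 L.
(b) CYA to add: (50 − 27) = 23 mg/L × 476,910 L = 10,970 g cyanuric acid.

(a) 47.7 L; (b) 11.0 kg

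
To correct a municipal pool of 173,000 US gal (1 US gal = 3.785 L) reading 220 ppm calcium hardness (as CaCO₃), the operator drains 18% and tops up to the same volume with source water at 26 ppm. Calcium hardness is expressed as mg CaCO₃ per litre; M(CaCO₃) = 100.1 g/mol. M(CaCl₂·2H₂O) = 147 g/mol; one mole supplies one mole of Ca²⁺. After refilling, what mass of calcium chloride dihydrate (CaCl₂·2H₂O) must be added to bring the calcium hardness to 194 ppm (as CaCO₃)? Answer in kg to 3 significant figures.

8.58 kg

Volume: 173,000 US gal × 3.785 L/gal = 654,805 L.
After draining 18% and refilling: 220 × 0.82 + 26 × 0.18 = 185.08 ppm.
Deficit to target: 194 − 185.08 = 8.92 mg/L.
As CaCO₃: 8.92 mg/L × 654,805 L = 5841 g; ÷ 100.1 = 58.35 mol Ca²⁺.
Mass: 58.35 × 147 = 8577 g.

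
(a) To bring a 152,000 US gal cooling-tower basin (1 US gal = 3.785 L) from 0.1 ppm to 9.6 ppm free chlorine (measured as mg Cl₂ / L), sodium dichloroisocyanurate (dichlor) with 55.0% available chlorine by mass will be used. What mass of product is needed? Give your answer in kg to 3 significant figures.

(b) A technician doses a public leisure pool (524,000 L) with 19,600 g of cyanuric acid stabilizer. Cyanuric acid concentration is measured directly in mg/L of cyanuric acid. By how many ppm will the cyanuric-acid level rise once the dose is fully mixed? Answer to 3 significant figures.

(a) 9.94 kg; (b) 37.4 ppm

(a) Volume: 152,000 US gal × 3.785 L/gal = 575,320 L.
(a) Chlorine deficit: 9.6 − 0.1 = 9.5 ppm = 9.5 mg/L as Cl₂.
(a) Cl₂ equivalent needed: 9.5 mg/L × 575,320 L = 5,466,000 mg = 5466 g.
(a) Product at 55.0% available chlorine: 5466 / 0.55 = 9937 g.

(b) Rise: 19,600 g / 524,000 L × 1000 = 37.4 mg/L.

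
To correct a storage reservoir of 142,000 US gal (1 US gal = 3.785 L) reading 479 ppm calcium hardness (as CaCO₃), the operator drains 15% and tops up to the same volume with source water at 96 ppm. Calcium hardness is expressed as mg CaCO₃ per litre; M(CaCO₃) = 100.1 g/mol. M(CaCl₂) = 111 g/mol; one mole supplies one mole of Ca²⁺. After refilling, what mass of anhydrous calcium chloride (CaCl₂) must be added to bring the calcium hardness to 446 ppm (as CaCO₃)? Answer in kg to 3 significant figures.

14.6 kg

Volume: 142,000 US gal × 3.785 L/gal = 537,470 L.
After draining 15% and refilling: 479 × 0.85 + 96 × 0.15 = 421.55 ppm.
Deficit to target: 446 − 421.55 = 24.45 mg/L.
As CaCO₃: 24.45 mg/L × 537,470 L = 13,140 g; ÷ 100.1 = 131.3 mol Ca²⁺.
Mass: 131.3 × 111 = 14,570 g.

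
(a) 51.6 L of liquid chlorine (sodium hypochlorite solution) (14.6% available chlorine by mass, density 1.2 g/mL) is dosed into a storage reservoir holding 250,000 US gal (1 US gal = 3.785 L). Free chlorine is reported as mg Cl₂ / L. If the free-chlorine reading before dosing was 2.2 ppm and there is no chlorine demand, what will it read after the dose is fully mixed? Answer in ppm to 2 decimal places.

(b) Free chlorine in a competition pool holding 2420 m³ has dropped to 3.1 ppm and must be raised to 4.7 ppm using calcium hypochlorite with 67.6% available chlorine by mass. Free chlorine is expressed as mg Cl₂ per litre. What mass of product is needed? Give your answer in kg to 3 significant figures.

(a) 11.75 ppm; (b) 5.73 kg

(a) Volume: 250,000 US gal × 3.785 L/gal = 946,250 L.
(a) Mass of solution: 51.6 L × 1000 mL/L × 1.2 g/mL = 61,920 g.
(a) Available chlorine delivered: 61,920 g × 0.146 = 9040 g as Cl₂.
(a) Concentration rise: 9040 g / 946,250 L = 9.554 mg/L = 9.55 ppm.
(a) Final FC: 2.2 + 9.55 = 11.75 ppm.

(b) Volume: 2420 m³ = 2,420,000 L.
(b) Chlorine deficit: 4.7 − 3.1 = 1.6 ppm = 1.6 mg/L as Cl₂.
(b) Cl₂ equivalent needed: 1.6 mg/L × 2,420,000 L = 3,872,000 mg = 3872 g.
(b) Product at 67.6% available chlorine: 3872 / 0.676 = 5728 g.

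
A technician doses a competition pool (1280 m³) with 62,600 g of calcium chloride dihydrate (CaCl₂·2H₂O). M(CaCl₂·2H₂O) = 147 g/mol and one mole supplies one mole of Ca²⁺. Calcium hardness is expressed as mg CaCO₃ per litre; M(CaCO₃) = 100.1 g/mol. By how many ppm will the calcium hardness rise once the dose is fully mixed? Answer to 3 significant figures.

33.3 ppm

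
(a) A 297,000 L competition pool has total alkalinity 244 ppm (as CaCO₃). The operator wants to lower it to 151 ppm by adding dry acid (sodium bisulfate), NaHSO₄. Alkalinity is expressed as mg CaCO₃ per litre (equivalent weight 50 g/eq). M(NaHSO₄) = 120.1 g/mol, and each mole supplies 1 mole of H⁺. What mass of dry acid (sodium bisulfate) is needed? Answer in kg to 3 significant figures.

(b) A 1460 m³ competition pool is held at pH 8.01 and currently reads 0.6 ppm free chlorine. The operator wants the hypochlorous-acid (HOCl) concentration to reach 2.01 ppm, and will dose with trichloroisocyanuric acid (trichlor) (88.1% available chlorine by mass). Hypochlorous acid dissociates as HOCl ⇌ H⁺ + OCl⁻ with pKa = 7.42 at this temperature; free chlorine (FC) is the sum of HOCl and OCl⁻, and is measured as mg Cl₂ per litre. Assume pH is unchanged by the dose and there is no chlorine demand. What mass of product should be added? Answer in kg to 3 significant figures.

(a) 66.3 kg; (b) 15.3 kg

(a) Alkalinity to neutralize: (244 − 151) = 93 mg/L as CaCO₃ × 297,000 L = 27,620 g as CaCO₃.
(a) Equivalents of H⁺ required: 27,620 ÷ 50 g/eq = 552.4 eq = 552.4 mol NaHSO₄.
(a) Mass of NaHSO₄: 552.4 × 120.1 = 66,350 g.

(b) Volume: 1460 m³ = 1,460,000 L.
(b) [OCl⁻]/[HOCl] = 10^(pH − pKa) = 10^(8.01 − 7.42) = 3.89; fraction as HOCl = 1/(1 + 3.89) = 0.2045.
(b) Free chlorine required for 2.01 ppm HOCl: 2.01 / 0.2045 = 9.83 ppm.
(b) FC to add: 9.83 − 0.6 = 9.23 mg/L as Cl₂.
(b) Cl₂ equivalent: 9.23 mg/L × 1,460,000 L = 13,480 g.
(b) Product at 88.1% available Cl: 13,480 / 0.881 = 15,300 g.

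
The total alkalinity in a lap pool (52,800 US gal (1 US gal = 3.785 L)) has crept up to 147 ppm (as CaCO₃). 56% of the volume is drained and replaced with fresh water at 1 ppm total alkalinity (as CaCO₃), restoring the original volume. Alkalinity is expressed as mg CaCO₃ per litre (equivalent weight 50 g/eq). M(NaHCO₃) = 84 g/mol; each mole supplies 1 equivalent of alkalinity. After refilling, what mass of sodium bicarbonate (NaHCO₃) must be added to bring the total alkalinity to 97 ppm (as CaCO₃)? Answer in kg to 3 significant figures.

Volume: 52,800 US gal × 3.785 L/gal = 199,848 L.
After draining 56% and refilling: 147 × 0.44 + 1 × 0.56 = 65.24 ppm.
Deficit to target: 97 − 65.24 = 31.76 mg/L.
As CaCO₃: 31.76 mg/L × 199,848 L = 6347 g; ÷ 50 g/eq ÷ 1 = 126.9 mol NaHCO₃.
Mass: 126.9 × 84 = 10,660 g.

10.7 kg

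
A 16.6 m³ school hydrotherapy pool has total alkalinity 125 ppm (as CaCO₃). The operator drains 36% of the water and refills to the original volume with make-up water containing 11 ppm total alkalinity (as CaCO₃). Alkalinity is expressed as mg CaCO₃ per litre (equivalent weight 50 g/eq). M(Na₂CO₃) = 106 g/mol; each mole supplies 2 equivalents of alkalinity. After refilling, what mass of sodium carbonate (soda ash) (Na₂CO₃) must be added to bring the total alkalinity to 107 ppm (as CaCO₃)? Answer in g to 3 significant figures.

Volume: 16.6 m³ = 16,600 L.
After draining 36% and refilling: 125 × 0.64 + 11 × 0.36 = 83.96 ppm.
Deficit to target: 107 − 83.96 = 23.04 mg/L.
As CaCO₃: 23.04 mg/L × 16,600 L = 382.5 g; ÷ 50 g/eq ÷ 2 = 3.825 mol Na₂CO₃.
Mass: 3.825 × 106 = 405.4 g.

405 g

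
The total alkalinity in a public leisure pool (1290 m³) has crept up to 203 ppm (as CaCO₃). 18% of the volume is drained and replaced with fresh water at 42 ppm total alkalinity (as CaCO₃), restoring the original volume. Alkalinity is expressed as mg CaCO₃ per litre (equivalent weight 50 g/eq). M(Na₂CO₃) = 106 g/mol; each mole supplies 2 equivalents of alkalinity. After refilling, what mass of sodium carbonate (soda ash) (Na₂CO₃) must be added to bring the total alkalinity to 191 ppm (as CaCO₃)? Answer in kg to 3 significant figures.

23.2 kg

Volume: 1290 m³ = 1,290,000 L.
After draining 18% and refilling: 203 × 0.82 + 42 × 0.18 = 174.02 ppm.
Deficit to target: 191 − 174.02 = 16.98 mg/L.
As CaCO₃: 16.98 mg/L × 1,290,000 L = 21,900 g; ÷ 50 g/eq ÷ 2 = 219 mol Na₂CO₃.
Mass: 219 × 106 = 23,220 g.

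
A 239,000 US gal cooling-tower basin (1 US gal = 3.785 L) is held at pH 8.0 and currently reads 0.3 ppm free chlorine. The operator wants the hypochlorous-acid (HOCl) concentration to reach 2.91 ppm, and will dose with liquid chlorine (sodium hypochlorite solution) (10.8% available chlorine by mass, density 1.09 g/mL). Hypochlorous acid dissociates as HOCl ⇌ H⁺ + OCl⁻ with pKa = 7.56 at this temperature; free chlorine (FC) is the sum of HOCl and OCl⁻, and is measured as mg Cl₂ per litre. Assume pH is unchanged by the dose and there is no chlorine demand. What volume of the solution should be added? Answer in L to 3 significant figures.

Volume: 239,000 US gal × 3.785 L/gal = 904,615 L.
[OCl⁻]/[HOCl] = 10^(pH − pKa) = 10^(8.0 − 7.56) = 2.754; fraction as HOCl = 1/(1 + 2.754) = 0.2664.
Free chlorine required for 2.91 ppm HOCl: 2.91 / 0.2664 = 10.92 ppm.
FC to add: 10.92 − 0.3 = 10.62 mg/L as Cl₂.
Cl₂ equivalent: 10.62 mg/L × 904,615 L = 9611 g.
Product at 10.8% available Cl: 9611 / 0.108 = 88,990 g.
Volume: 88,990 g ÷ 1.09 g/mL = 81,650 mL.

81.6 L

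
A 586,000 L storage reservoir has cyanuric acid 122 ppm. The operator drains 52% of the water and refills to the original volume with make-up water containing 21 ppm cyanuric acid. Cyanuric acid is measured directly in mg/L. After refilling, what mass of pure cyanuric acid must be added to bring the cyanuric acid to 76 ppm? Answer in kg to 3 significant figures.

After draining 52% and refilling: 122 × 0.48 + 21 × 0.52 = 69.48 ppm.
Deficit to target: 76 − 69.48 = 6.52 mg/L.
Mass: 6.52 mg/L × 586,000 L = 3821 g cyanuric acid.

3.82 kg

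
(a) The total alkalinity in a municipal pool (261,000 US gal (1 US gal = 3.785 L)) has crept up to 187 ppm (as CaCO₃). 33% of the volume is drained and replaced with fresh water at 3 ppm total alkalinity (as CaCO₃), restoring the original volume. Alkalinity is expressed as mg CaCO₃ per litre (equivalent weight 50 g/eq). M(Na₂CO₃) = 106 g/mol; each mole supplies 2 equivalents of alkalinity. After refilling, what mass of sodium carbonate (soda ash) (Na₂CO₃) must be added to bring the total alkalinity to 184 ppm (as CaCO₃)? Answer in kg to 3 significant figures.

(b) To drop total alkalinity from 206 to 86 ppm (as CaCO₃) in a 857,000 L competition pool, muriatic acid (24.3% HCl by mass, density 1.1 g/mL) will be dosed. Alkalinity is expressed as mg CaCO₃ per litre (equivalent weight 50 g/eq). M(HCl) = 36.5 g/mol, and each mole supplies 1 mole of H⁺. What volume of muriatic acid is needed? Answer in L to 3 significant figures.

(a) 60.4 kg; (b) 281 L

(a) Volume: 261,000 US gal × 3.785 L/gal = 987,885 L.
(a) After draining 33% and refilling: 187 × 0.67 + 3 × 0.33 = 126.28 ppm.
(a) Deficit to target: 184 − 126.28 = 57.72 mg/L.
(a) As CaCO₃: 57.72 mg/L × 987,885 L = 57,020 g; ÷ 50 g/eq ÷ 2 = 570.2 mol Na₂CO₃.
(a) Mass: 570.2 × 106 = 60,440 g.

(b) Alkalinity to neutralize: (206 − 86) = 120 mg/L as CaCO₃ × 857,000 L = 102,800 g as CaCO₃.
(b) Equivalents of H⁺ required: 102,800 ÷ 50 g/eq = 2057 eq = 2057 mol HCl.
(b) Mass of HCl: 2057 × 36.5 = 75,070 g.
(b) Mass of 24.3% solution: 75,070 / 0.243 = 308,900 g.
(b) Volume: 308,900 g ÷ 1.1 g/mL = 280,900 mL.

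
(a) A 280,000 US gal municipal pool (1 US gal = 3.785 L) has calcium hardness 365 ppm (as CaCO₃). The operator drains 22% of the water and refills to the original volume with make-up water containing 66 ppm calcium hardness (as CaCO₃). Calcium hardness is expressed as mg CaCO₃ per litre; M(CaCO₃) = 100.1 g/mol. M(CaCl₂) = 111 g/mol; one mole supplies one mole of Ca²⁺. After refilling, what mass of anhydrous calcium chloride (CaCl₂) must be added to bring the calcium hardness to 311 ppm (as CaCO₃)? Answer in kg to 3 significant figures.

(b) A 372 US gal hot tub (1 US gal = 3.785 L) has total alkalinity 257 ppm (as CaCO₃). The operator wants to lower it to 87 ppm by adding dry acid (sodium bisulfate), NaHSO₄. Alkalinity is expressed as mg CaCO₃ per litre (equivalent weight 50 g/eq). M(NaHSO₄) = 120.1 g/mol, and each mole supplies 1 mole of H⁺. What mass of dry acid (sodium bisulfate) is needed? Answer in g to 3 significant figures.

(a) Volume: 280,000 US gal × 3.785 L/gal = 1,059,800 L.
(a) After draining 22% and refilling: 365 × 0.78 + 66 × 0.22 = 299.22 ppm.
(a) Deficit to target: 311 − 299.22 = 11.78 mg/L.
(a) As CaCO₃: 11.78 mg/L × 1,059,800 L = 12,480 g; ÷ 100.1 = 124.7 mol Ca²⁺.
(a) Mass: 124.7 × 111 = 13,840 g.

(b) Volume: 372 US gal × 3.785 L/gal = 1,408 L.
(b) Alkalinity to neutralize: (257 − 87) = 170 mg/L as CaCO₃ × 1,408 L = 239.4 g as CaCO₃.
(b) Equivalents of H⁺ required: 239.4 ÷ 50 g/eq = 4.787 eq = 4.787 mol NaHSO₄.
(b) Mass of NaHSO₄: 4.787 × 120.1 = 575 g.

(a) 13.8 kg; (b) 575 g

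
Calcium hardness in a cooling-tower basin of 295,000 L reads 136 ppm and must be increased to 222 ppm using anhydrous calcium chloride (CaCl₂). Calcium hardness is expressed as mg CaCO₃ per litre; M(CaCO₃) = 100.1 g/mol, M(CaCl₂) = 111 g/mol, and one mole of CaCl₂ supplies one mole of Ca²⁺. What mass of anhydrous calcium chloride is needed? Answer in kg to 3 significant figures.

28.1 kg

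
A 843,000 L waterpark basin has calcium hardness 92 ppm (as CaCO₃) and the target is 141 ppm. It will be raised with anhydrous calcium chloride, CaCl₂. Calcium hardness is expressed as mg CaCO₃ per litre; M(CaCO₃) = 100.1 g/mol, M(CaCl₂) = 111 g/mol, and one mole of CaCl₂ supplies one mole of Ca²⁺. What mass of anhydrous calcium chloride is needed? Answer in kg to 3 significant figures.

Hardness to add: (141 − 92) = 49 mg/L as CaCO₃ × 843,000 L = 41,310 g as CaCO₃.
Moles of Ca²⁺ (1 mol Ca²⁺ ≡ 1 mol CaCO₃): 41,310 / 100.1 g/mol = 412.7 mol.
Mass of CaCl₂: 412.7 × 111 = 45,800 g.

45.8 kg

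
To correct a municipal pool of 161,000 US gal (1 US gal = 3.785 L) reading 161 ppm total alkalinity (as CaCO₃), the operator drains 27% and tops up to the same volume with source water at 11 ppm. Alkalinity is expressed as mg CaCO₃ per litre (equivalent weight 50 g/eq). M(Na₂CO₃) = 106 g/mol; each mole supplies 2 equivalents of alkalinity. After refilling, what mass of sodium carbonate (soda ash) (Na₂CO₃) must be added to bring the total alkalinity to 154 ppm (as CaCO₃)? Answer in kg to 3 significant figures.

21.6 kg

Volume: 161,000 US gal × 3.785 L/gal = 609,385 L.
After draining 27% and refilling: 161 × 0.73 + 11 × 0.27 = 120.5 ppm.
Deficit to target: 154 − 120.5 = 33.5 mg/L.
As CaCO₃: 33.5 mg/L × 609,385 L = 20,410 g; ÷ 50 g/eq ÷ 2 = 204.1 mol Na₂CO₃.
Mass: 204.1 × 106 = 21,640 g.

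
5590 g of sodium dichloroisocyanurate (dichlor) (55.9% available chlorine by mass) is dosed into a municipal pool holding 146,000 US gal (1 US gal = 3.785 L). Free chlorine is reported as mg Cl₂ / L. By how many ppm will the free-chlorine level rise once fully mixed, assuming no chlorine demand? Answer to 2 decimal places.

5.65 ppm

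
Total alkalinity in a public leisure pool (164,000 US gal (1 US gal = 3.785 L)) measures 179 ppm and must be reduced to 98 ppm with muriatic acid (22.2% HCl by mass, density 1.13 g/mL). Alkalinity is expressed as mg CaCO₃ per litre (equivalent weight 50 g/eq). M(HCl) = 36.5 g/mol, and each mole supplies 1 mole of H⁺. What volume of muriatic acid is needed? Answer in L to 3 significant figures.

Volume: 164,000 US gal × 3.785 L/gal = 620,740 L.
Alkalinity to neutralize: (179 − 98) = 81 mg/L as CaCO₃ × 620,740 L = 50,280 g as CaCO₃.
Equivalents of H⁺ required: 50,280 ÷ 50 g/eq = 1006 eq = 1006 mol HCl.
Mass of HCl: 1006 × 36.5 = 36,700 g.
Mass of 22.2% solution: 36,700 / 0.222 = 165,300 g.
Volume: 165,300 g ÷ 1.13 g/mL = 146,300 mL.

146 L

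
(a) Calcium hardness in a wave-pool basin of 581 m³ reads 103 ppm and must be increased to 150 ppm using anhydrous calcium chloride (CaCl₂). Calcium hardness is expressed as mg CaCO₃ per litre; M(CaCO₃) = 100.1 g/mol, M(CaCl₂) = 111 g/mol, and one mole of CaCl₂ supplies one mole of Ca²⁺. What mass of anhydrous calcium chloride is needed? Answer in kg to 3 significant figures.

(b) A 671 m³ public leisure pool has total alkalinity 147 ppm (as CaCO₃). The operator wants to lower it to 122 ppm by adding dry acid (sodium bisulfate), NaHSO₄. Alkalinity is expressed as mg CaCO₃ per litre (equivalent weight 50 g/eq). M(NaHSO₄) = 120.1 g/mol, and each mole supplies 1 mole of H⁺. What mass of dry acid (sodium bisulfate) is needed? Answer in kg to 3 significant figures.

(a) 30.3 kg; (b) 40.3 kg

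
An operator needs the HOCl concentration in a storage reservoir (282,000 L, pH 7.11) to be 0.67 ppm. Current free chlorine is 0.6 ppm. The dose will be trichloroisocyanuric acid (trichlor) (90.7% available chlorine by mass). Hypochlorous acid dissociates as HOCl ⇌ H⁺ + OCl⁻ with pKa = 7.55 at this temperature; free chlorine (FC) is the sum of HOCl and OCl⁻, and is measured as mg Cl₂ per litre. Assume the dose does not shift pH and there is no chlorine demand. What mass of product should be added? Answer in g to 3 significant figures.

97.4 g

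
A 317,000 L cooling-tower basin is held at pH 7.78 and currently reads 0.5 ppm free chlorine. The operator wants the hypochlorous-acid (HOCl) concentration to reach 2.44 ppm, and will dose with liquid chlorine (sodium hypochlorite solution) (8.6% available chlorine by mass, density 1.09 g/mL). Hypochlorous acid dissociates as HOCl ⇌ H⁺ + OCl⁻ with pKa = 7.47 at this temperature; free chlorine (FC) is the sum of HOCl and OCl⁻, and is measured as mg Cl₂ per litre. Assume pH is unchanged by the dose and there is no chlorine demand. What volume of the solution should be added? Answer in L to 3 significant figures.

23.4 L

[OCl⁻]/[HOCl] = 10^(pH − pKa) = 10^(7.78 − 7.47) = 2.042; fraction as HOCl = 1/(1 + 2.042) = 0.3288.
Free chlorine required for 2.44 ppm HOCl: 2.44 / 0.3288 = 7.422 ppm.
FC to add: 7.422 − 0.5 = 6.922 mg/L as Cl₂.
Cl₂ equivalent: 6.922 mg/L × 317,000 L = 2194 g.
Product at 8.6% available Cl: 2194 / 0.086 = 25,510 g.
Volume: 25,510 g ÷ 1.09 g/mL = 23,410 mL.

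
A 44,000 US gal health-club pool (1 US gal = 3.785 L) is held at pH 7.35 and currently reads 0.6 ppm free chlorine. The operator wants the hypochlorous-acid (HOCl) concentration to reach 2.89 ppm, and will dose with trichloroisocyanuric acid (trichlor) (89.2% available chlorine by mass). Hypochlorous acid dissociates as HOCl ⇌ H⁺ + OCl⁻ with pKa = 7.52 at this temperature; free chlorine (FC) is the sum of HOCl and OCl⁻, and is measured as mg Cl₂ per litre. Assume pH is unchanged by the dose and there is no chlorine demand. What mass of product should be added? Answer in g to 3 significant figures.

Volume: 44,000 US gal × 3.785 L/gal = 166,540 L.
[OCl⁻]/[HOCl] = 10^(pH − pKa) = 10^(7.35 − 7.52) = 0.6761; fraction as HOCl = 1/(1 + 0.6761) = 0.5966.
Free chlorine required for 2.89 ppm HOCl: 2.89 / 0.5966 = 4.844 ppm.
FC to add: 4.844 − 0.6 = 4.244 mg/L as Cl₂.
Cl₂ equivalent: 4.244 mg/L × 166,540 L = 706.8 g.
Product at 89.2% available Cl: 706.8 / 0.892 = 792.3 g.

792 g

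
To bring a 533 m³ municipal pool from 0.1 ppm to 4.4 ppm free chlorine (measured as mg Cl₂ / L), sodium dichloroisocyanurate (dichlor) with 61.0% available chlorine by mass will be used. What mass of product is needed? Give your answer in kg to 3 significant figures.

Volume: 533 m³ = 533,000 L.
Chlorine deficit: 4.4 − 0.1 = 4.3 ppm = 4.3 mg/L as Cl₂.
Cl₂ equivalent needed: 4.3 mg/L × 533,000 L = 2,292,000 mg = 2292 g.
Product at 61.0% available chlorine: 2292 / 0.61 = 3757 g.

3.76 kg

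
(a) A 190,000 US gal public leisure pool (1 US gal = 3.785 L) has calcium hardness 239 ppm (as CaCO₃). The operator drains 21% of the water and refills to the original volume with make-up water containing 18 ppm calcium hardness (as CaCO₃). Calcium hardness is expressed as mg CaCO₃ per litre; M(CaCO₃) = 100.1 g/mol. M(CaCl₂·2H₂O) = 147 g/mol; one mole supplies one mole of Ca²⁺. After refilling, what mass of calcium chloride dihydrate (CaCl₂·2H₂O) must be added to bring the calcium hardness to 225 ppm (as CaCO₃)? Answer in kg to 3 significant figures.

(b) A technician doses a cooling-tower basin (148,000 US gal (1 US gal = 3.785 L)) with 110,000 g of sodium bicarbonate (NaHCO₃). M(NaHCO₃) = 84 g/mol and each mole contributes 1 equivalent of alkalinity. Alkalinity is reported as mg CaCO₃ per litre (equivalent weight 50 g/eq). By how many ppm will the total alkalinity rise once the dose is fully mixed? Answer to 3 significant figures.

(a) Volume: 190,000 US gal × 3.785 L/gal = 719,150 L.
(a) After draining 21% and refilling: 239 × 0.79 + 18 × 0.21 = 192.59 ppm.
(a) Deficit to target: 225 − 192.59 = 32.41 mg/L.
(a) As CaCO₃: 32.41 mg/L × 719,150 L = 23,310 g; ÷ 100.1 = 232.8 mol Ca²⁺.
(a) Mass: 232.8 × 147 = 34,230 g.

(b) Volume: 148,000 US gal × 3.785 L/gal = 560,180 L.
(b) Moles of NaHCO₃: 110,000 g ÷ 84 g/mol = 1310 mol → 1310 eq of alkalinity.
(b) As CaCO₃: 1310 eq × 50 g/eq = 65,480 g.
(b) Rise: 65,480 g / 560,180 L × 1000 = 116.9 mg/L.

(a) 34.2 kg; (b) 117 ppm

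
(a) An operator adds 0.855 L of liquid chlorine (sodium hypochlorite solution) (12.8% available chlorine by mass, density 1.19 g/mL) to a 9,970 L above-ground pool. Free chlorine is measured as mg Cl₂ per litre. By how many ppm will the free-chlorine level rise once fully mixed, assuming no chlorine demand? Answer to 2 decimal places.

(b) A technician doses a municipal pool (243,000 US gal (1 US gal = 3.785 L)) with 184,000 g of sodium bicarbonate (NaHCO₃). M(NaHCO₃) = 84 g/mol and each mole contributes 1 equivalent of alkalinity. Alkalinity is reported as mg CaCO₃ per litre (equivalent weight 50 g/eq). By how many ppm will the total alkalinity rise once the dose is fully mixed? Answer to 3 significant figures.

(a) 13.06 ppm; (b) 119 ppm

(a) Mass of solution: 0.855 L × 1000 mL/L × 1.19 g/mL = 1017 g.
(a) Available chlorine delivered: 1017 g × 0.128 = 130.2 g as Cl₂.
(a) Concentration rise: 130.2 g / 9,970 L = 13.06 mg/L = 13.06 ppm.

(b) Volume: 243,000 US gal × 3.785 L/gal = 919,755 L.
(b) Moles of NaHCO₃: 184,000 g ÷ 84 g/mol = 2190 mol → 2190 eq of alkalinity.
(b) As CaCO₃: 2190 eq × 50 g/eq = 109,500 g.
(b) Rise: 109,500 g / 919,755 L × 1000 = 119.1 mg/L.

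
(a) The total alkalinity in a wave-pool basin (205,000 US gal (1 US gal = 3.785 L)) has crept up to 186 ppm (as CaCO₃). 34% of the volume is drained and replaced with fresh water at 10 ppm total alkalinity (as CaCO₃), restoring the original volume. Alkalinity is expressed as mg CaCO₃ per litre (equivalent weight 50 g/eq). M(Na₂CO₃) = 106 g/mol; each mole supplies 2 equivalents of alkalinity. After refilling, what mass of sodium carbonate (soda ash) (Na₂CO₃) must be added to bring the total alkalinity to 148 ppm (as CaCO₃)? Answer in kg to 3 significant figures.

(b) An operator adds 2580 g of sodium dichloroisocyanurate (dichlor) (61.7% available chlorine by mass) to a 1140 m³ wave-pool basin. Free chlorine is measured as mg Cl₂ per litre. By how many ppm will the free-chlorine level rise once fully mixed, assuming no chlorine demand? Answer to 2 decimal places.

(a) Volume: 205,000 US gal × 3.785 L/gal = 775,925 L.
(a) After draining 34% and refilling: 186 × 0.66 + 10 × 0.34 = 126.16 ppm.
(a) Deficit to target: 148 − 126.16 = 21.84 mg/L.
(a) As CaCO₃: 21.84 mg/L × 775,925 L = 16,950 g; ÷ 50 g/eq ÷ 2 = 169.5 mol Na₂CO₃.
(a) Mass: 169.5 × 106 = 17,960 g.

(b) Volume: 1140 m³ = 1,140,000 L.
(b) Available chlorine delivered: 2580 g × 0.617 = 1592 g as Cl₂.
(b) Concentration rise: 1592 g / 1,140,000 L = 1.396 mg/L = 1.40 ppm.

(a) 18.0 kg; (b) 1.40 ppm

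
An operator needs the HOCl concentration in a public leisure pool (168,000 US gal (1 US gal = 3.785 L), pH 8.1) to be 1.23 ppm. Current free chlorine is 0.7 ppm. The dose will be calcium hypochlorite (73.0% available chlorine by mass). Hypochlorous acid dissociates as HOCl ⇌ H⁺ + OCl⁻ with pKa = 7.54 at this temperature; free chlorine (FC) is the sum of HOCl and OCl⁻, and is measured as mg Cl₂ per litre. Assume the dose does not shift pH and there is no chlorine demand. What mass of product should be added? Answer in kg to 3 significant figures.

Volume: 168,000 US gal × 3.785 L/gal = 635,880 L.
[OCl⁻]/[HOCl] = 10^(pH − pKa) = 10^(8.1 − 7.54) = 3.631; fraction as HOCl = 1/(1 + 3.631) = 0.2159.
Free chlorine required for 1.23 ppm HOCl: 1.23 / 0.2159 = 5.696 ppm.
FC to add: 5.696 − 0.7 = 4.996 mg/L as Cl₂.
Cl₂ equivalent: 4.996 mg/L × 635,880 L = 3177 g.
Product at 73.0% available Cl: 3177 / 0.73 = 4352 g.

4.35 kg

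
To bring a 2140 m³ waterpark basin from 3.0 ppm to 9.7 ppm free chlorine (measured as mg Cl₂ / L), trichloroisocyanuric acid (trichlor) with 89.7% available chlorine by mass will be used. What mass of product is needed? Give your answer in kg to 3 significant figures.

16.0 kg

Volume: 2140 m³ = 2,140,000 L.
Chlorine deficit: 9.7 − 3.0 = 6.7 ppm = 6.7 mg/L as Cl₂.
Cl₂ equivalent needed: 6.7 mg/L × 2,140,000 L = 14,340,000 mg = 14,340 g.
Product at 89.7% available chlorine: 14,340 / 0.897 = 15,980 g.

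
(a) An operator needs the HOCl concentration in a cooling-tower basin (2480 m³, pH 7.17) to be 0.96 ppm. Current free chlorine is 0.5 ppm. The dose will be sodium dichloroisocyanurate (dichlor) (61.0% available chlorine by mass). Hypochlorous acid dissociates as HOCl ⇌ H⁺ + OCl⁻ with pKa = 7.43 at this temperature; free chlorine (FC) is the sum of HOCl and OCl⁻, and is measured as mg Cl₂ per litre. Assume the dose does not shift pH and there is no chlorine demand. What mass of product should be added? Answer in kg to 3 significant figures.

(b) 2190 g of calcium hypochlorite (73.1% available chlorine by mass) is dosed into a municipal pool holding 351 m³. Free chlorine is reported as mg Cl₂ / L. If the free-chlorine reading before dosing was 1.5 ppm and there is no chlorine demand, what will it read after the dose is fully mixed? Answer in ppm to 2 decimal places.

(a) Volume: 2480 m³ = 2,480,000 L.
(a) [OCl⁻]/[HOCl] = 10^(pH − pKa) = 10^(7.17 − 7.43) = 0.5495; fraction as HOCl = 1/(1 + 0.5495) = 0.6454.
(a) Free chlorine required for 0.96 ppm HOCl: 0.96 / 0.6454 = 1.488 ppm.
(a) FC to add: 1.488 − 0.5 = 0.9876 mg/L as Cl₂.
(a) Cl₂ equivalent: 0.9876 mg/L × 2,480,000 L = 2449 g.
(a) Product at 61.0% available Cl: 2449 / 0.61 = 4015 g.

(b) Volume: 351 m³ = 351,000 L.
(b) Available chlorine delivered: 2190 g × 0.731 = 1601 g as Cl₂.
(b) Concentration rise: 1601 g / 351,000 L = 4.561 mg/L = 4.56 ppm.
(b) Final FC: 1.5 + 4.56 = 6.06 ppm.

(a) 4.01 kg; (b) 6.06 ppm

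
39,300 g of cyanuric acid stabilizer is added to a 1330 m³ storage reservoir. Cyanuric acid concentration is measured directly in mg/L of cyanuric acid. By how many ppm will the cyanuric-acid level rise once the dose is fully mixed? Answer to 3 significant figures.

Volume: 1330 m³ = 1,330,000 L.
Rise: 39,300 g / 1,330,000 L × 1000 = 29.55 mg/L.

29.5 ppm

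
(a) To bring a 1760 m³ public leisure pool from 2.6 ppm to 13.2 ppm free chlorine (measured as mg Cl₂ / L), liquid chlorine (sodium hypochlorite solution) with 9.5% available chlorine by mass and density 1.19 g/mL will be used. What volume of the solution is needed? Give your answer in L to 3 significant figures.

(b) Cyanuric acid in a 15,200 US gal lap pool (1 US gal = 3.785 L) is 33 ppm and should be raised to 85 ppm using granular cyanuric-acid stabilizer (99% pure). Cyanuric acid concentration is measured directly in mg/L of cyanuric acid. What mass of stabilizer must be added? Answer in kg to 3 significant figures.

(a) 165 L; (b) 3.02 kg

(a) Volume: 1760 m³ = 1,760,000 L.
(a) Chlorine deficit: 13.2 − 2.6 = 10.6 ppm = 10.6 mg/L as Cl₂.
(a) Cl₂ equivalent needed: 10.6 mg/L × 1,760,000 L = 18,660,000 mg = 18,660 g.
(a) Product at 9.5% available chlorine: 18,660 / 0.095 = 196,400 g.
(a) Volume at density 1.19 g/mL: 196,400 g ÷ 1.19 g/mL = 165,000 mL.

(b) Volume: 15,200 US gal × 3.785 L/gal = 57,532 L.
(b) CYA to add: (85 − 33) = 52 mg/L × 57,532 L = 2992 g cyanuric acid.
(b) At 99% purity: 2992 / 0.99 = 3022 g product.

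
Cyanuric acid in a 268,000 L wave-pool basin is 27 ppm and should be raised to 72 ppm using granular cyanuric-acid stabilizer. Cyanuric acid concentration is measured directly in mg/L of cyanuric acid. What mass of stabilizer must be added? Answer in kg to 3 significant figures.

CYA to add: (72 − 27) = 45 mg/L × 268,000 L = 12,060 g cyanuric acid.

12.1 kg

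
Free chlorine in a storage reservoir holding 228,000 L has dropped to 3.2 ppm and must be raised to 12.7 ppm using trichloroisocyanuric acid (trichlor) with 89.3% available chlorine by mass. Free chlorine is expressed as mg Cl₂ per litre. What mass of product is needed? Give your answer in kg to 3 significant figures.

2.43 kg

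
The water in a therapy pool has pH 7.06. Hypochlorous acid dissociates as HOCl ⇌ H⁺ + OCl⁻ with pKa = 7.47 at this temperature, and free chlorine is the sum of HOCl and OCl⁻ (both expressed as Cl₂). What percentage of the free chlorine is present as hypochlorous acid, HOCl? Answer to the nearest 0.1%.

[OCl⁻]/[HOCl] = 10^(pH − pKa) = 10^(7.06 − 7.47) = 10^-0.41 = 0.389.
Fraction as HOCl = 1 / (1 + 0.389) = 0.7199.

72.0%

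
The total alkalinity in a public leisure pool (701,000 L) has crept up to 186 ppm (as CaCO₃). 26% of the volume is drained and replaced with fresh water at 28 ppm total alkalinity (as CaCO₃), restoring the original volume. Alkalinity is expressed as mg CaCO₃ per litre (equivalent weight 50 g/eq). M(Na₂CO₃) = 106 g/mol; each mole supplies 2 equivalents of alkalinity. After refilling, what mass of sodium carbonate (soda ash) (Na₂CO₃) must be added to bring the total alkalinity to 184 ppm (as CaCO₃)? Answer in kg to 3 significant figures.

29.0 kg

After draining 26% and refilling: 186 × 0.74 + 28 × 0.26 = 144.92 ppm.
Deficit to target: 184 − 144.92 = 39.08 mg/L.
As CaCO₃: 39.08 mg/L × 701,000 L = 27,400 g; ÷ 50 g/eq ÷ 2 = 274 mol Na₂CO₃.
Mass: 274 × 106 = 29,040 g.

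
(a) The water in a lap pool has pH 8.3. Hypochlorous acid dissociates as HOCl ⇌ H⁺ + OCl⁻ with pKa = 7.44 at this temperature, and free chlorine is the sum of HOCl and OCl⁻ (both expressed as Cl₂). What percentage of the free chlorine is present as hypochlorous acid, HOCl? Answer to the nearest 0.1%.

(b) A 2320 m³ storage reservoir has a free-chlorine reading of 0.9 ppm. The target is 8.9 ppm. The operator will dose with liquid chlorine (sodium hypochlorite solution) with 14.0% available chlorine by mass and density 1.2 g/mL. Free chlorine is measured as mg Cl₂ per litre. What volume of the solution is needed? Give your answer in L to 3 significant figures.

(a) 12.1%; (b) 110 L

(a) [OCl⁻]/[HOCl] = 10^(pH − pKa) = 10^(8.3 − 7.44) = 10^0.86 = 7.244.
(a) Fraction as HOCl = 1 / (1 + 7.244) = 0.1213.

(b) Volume: 2320 m³ = 2,320,000 L.
(b) Chlorine deficit: 8.9 − 0.9 = 8 ppm = 8 mg/L as Cl₂.
(b) Cl₂ equivalent needed: 8 mg/L × 2,320,000 L = 18,560,000 mg = 18,560 g.
(b) Product at 14.0% available chlorine: 18,560 / 0.14 = 132,600 g.
(b) Volume at density 1.2 g/mL: 132,600 g ÷ 1.2 g/mL = 110,500 mL.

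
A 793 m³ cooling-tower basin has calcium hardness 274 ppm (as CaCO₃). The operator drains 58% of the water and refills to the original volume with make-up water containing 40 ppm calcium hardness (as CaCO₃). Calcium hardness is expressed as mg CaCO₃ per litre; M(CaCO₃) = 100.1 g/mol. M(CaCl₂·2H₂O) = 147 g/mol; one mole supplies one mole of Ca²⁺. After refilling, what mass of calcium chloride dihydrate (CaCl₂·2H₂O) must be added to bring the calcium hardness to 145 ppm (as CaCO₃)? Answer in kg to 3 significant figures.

7.83 kg

Volume: 793 m³ = 793,000 L.
After draining 58% and refilling: 274 × 0.42 + 40 × 0.58 = 138.28 ppm.
Deficit to target: 145 − 138.28 = 6.72 mg/L.
As CaCO₃: 6.72 mg/L × 793,000 L = 5329 g; ÷ 100.1 = 53.24 mol Ca²⁺.
Mass: 53.24 × 147 = 7826 g.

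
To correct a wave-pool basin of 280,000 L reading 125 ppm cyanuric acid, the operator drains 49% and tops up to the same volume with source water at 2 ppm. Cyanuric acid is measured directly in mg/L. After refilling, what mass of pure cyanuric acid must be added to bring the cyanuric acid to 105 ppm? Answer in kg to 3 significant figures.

11.3 kg

After draining 49% and refilling: 125 × 0.51 + 2 × 0.49 = 64.73 ppm.
Deficit to target: 105 − 64.73 = 40.27 mg/L.
Mass: 40.27 mg/L × 280,000 L = 11,280 g cyanuric acid.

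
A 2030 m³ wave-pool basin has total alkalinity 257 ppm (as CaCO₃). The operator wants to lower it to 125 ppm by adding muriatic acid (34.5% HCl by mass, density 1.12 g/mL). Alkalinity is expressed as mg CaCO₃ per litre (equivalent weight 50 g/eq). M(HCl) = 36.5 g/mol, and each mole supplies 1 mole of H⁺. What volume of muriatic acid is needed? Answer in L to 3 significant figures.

506 L

Volume: 2030 m³ = 2,030,000 L.
Alkalinity to neutralize: (257 − 125) = 132 mg/L as CaCO₃ × 2,030,000 L = 268,000 g as CaCO₃.
Equivalents of H⁺ required: 268,000 ÷ 50 g/eq = 5359 eq = 5359 mol HCl.
Mass of HCl: 5359 × 36.5 = 195,600 g.
Mass of 34.5% solution: 195,600 / 0.345 = 567,000 g.
Volume: 567,000 g ÷ 1.12 g/mL = 506,200 mL.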